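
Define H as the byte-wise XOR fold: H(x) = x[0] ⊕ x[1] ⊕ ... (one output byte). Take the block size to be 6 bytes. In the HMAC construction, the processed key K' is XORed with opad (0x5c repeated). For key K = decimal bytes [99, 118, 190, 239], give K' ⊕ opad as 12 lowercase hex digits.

3f2ae2b35c5c

Key decimal bytes [99, 118, 190, 239] = 63 76 be ef is 4 bytes ≤ B = 6; zero-pad to 6 bytes: K' = 63 76 be ef 00 00.
XOR each byte with 0x5c: 63⊕5c=3f, 76⊕5c=2a, be⊕5c=e2, ef⊕5c=b3, 00⊕5c=5c, 00⊕5c=5c.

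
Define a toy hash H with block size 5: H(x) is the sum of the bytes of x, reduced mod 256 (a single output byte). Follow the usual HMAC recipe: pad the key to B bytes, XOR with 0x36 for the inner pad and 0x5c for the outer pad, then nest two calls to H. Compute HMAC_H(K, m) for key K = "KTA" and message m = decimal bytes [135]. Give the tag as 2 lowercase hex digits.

Key "KTA" = 4b 54 41 is 3 bytes ≤ B = 5; zero-pad to 5 bytes: K' = 4b 54 41 00 00.
K' ⊕ ipad = 7d 62 77 36 36.  K' ⊕ opad = 17 08 1d 5c 5c.
Inner input = (K'⊕ipad) ∥ m = 7d 62 77 36 36 ∥ 87.
Inner hash: sum = 125+98+119+54+54+135 = 585; mod 256 = 73 → 49.
Outer input = (K'⊕opad) ∥ inner = 17 08 1d 5c 5c ∥ 49.
Outer hash (tag): sum = 23+8+29+92+92+73 = 317; mod 256 = 61 → 3d.

3d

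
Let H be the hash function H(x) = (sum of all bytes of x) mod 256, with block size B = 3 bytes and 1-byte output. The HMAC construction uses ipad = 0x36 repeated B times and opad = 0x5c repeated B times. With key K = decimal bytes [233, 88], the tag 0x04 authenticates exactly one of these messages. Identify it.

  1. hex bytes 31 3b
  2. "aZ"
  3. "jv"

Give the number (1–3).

1

Key decimal bytes [233, 88] = e9 58 is 2 bytes ≤ B = 3; zero-pad to 3 bytes: K' = e9 58 00.
K' ⊕ ipad = df 6e 36; K' ⊕ opad = b5 04 5c.
m1: inner = H(df 6e 36 31 3b) = ef; tag = H(b5 04 5c ef) = 04 ← matches
m2: inner = H(df 6e 36 61 5a) = 3e; tag = H(b5 04 5c 3e) = 53
m3: inner = H(df 6e 36 6a 76) = 63; tag = H(b5 04 5c 63) = 78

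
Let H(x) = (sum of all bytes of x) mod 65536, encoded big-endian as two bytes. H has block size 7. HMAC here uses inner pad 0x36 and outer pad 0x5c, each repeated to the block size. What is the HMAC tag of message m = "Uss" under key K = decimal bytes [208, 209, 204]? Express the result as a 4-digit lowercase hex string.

03f7

Key decimal bytes [208, 209, 204] = d0 d1 cc is 3 bytes ≤ B = 7; zero-pad to 7 bytes: K' = d0 d1 cc 00 00 00 00.
K' ⊕ ipad = e6 e7 fa 36 36 36 36.  K' ⊕ opad = 8c 8d 90 5c 5c 5c 5c.
Inner input = (K'⊕ipad) ∥ m = e6 e7 fa 36 36 36 36 ∥ 55 73 73.
Inner hash: sum = 230+231+250+54+54+54+54+85+115+115 = 1242 → 04 da.
Outer input = (K'⊕opad) ∥ inner = 8c 8d 90 5c 5c 5c 5c ∥ 04 da.
Outer hash (tag): sum = 140+141+144+92+92+92+92+4+218 = 1015 → 03 f7.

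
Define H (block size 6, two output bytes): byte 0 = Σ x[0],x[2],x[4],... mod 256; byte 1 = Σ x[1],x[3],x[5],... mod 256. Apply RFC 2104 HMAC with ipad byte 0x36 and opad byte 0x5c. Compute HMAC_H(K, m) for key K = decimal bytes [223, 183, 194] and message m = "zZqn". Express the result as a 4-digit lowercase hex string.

7b58

Key decimal bytes [223, 183, 194] = df b7 c2 is 3 bytes ≤ B = 6; zero-pad to 6 bytes: K' = df b7 c2 00 00 00.
K' ⊕ ipad = e9 81 f4 36 36 36.  K' ⊕ opad = 83 eb 9e 5c 5c 5c.
Inner input = (K'⊕ipad) ∥ m = e9 81 f4 36 36 36 ∥ 7a 5a 71 6e.
Inner hash: even-index sum = 766 mod 256 = 254; odd-index sum = 437 mod 256 = 181 → fe b5.
Outer input = (K'⊕opad) ∥ inner = 83 eb 9e 5c 5c 5c ∥ fe b5.
Outer hash (tag): even-index sum = 635 mod 256 = 123; odd-index sum = 600 mod 256 = 88 → 7b 58.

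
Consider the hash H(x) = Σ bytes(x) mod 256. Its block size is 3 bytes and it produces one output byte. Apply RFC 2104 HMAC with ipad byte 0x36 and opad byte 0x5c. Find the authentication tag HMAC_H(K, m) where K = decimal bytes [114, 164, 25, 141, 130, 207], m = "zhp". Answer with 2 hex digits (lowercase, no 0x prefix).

Key decimal bytes [114, 164, 25, 141, 130, 207] = 72 a4 19 8d 82 cf is 6 bytes > B = 3, so hash it first: H(key) = 0d, then zero-pad to 3 bytes: K' = 0d 00 00.
K' ⊕ ipad = 3b 36 36.  K' ⊕ opad = 51 5c 5c.
Inner input = (K'⊕ipad) ∥ m = 3b 36 36 ∥ 7a 68 70.
Inner hash: sum = 59+54+54+122+104+112 = 505; mod 256 = 249 → f9.
Outer input = (K'⊕opad) ∥ inner = 51 5c 5c ∥ f9.
Outer hash (tag): sum = 81+92+92+249 = 514; mod 256 = 2 → 02.

02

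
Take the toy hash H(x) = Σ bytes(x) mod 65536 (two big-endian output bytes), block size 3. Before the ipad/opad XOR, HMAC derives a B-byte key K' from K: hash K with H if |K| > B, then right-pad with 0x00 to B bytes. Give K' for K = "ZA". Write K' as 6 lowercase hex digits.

5a4100

Key "ZA" = 5a 41 is 2 bytes ≤ B = 3; zero-pad to 3 bytes: K' = 5a 41 00.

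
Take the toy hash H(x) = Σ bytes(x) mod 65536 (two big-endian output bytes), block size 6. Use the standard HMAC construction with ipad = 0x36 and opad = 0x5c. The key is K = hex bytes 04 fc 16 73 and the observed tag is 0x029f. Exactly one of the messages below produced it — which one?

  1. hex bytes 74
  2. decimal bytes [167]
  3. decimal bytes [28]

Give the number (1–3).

2

Key hex bytes 04 fc 16 73 is 4 bytes ≤ B = 6; zero-pad to 6 bytes: K' = 04 fc 16 73 00 00.
K' ⊕ ipad = 32 ca 20 45 36 36; K' ⊕ opad = 58 a0 4a 2f 5c 5c.
m1: inner = H(32 ca 20 45 36 36 74) = 02 41; tag = H(58 a0 4a 2f 5c 5c 02 41) = 026c
m2: inner = H(32 ca 20 45 36 36 a7) = 02 74; tag = H(58 a0 4a 2f 5c 5c 02 74) = 029f ← matches
m3: inner = H(32 ca 20 45 36 36 1c) = 01 e9; tag = H(58 a0 4a 2f 5c 5c 01 e9) = 0313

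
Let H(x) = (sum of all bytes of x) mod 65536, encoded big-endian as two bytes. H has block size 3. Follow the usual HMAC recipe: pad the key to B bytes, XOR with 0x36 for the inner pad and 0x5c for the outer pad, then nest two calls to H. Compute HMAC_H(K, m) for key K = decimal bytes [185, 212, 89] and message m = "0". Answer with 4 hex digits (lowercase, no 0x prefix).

0184

Key decimal bytes [185, 212, 89] = b9 d4 59 is exactly B = 3 bytes: K' = b9 d4 59.
K' ⊕ ipad = 8f e2 6f.  K' ⊕ opad = e5 88 05.
Inner input = (K'⊕ipad) ∥ m = 8f e2 6f ∥ 30.
Inner hash: sum = 143+226+111+48 = 528 → 02 10.
Outer input = (K'⊕opad) ∥ inner = e5 88 05 ∥ 02 10.
Outer hash (tag): sum = 229+136+5+2+16 = 388 → 01 84.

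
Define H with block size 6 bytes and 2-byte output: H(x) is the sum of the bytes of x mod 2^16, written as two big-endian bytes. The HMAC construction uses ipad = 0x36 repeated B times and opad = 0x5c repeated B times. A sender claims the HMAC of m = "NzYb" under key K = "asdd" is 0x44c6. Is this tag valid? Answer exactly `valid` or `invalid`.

Key "asdd" = 61 73 64 64 is 4 bytes ≤ B = 6; zero-pad to 6 bytes: K' = 61 73 64 64 00 00.
K' ⊕ ipad = 57 45 52 52 36 36; K' ⊕ opad = 3d 2f 38 38 5c 5c.
Inner hash: sum = 87+69+82+82+54+54+78+122+89+98 = 815 → 03 2f.
Outer hash (recomputed tag): sum = 61+47+56+56+92+92+3+47 = 454 → 01 c6.
Recomputed tag = 01c6; claimed = 44c6 → mismatch.

invalid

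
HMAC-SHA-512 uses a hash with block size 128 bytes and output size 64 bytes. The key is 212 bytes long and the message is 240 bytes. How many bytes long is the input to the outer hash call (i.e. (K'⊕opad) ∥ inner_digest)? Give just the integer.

192

Key is 212 > 128 bytes, so it is hashed to 64 bytes then zero-padded to 128: |K'| = 128.
Outer input = (K'⊕opad) ∥ H(inner) → 128 + 64 = 192 bytes.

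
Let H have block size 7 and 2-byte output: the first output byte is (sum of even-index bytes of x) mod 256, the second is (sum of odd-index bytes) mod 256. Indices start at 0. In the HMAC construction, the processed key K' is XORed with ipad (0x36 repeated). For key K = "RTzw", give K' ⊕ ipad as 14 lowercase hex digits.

64624c41363636

Key "RTzw" = 52 54 7a 77 is 4 bytes ≤ B = 7; zero-pad to 7 bytes: K' = 52 54 7a 77 00 00 00.
XOR each byte with 0x36: 52⊕36=64, 54⊕36=62, 7a⊕36=4c, 77⊕36=41, 00⊕36=36, 00⊕36=36, 00⊕36=36.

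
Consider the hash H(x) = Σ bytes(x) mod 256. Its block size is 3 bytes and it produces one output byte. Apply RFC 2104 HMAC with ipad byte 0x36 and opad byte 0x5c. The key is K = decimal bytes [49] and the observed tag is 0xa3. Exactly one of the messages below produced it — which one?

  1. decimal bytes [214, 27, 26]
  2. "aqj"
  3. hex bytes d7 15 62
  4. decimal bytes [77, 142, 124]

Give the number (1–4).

Key decimal bytes [49] = 31 is 1 byte ≤ B = 3; zero-pad to 3 bytes: K' = 31 00 00.
K' ⊕ ipad = 07 36 36; K' ⊕ opad = 6d 5c 5c.
m1: inner = H(07 36 36 d6 1b 1a) = 7e; tag = H(6d 5c 5c 7e) = a3 ← matches
m2: inner = H(07 36 36 61 71 6a) = af; tag = H(6d 5c 5c af) = d4
m3: inner = H(07 36 36 d7 15 62) = c1; tag = H(6d 5c 5c c1) = e6
m4: inner = H(07 36 36 4d 8e 7c) = ca; tag = H(6d 5c 5c ca) = ef

1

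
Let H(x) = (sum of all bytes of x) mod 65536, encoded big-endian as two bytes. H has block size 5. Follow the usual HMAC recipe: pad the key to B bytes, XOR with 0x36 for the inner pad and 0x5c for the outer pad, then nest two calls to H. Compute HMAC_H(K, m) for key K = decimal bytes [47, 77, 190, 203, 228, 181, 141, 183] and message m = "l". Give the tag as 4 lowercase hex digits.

Key decimal bytes [47, 77, 190, 203, 228, 181, 141, 183] = 2f 4d be cb e4 b5 8d b7 is 8 bytes > B = 5, so hash it first: H(key) = 04 e2, then zero-pad to 5 bytes: K' = 04 e2 00 00 00.
K' ⊕ ipad = 32 d4 36 36 36.  K' ⊕ opad = 58 be 5c 5c 5c.
Inner input = (K'⊕ipad) ∥ m = 32 d4 36 36 36 ∥ 6c.
Inner hash: sum = 50+212+54+54+54+108 = 532 → 02 14.
Outer input = (K'⊕opad) ∥ inner = 58 be 5c 5c 5c ∥ 02 14.
Outer hash (tag): sum = 88+190+92+92+92+2+20 = 576 → 02 40.

0240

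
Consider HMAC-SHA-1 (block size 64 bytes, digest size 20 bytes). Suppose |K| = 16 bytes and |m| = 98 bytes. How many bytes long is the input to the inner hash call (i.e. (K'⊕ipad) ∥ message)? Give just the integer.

Key is 16 ≤ 64 bytes, zero-padded: |K'| = 64.
Inner input = (K'⊕ipad) ∥ m → 64 + 98 = 162 bytes.

162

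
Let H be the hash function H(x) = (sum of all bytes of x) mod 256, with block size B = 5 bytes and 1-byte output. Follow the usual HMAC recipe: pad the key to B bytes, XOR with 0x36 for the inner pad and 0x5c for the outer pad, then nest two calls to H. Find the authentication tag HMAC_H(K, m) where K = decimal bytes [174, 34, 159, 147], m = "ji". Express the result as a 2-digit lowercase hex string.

61

Key decimal bytes [174, 34, 159, 147] = ae 22 9f 93 is 4 bytes ≤ B = 5; zero-pad to 5 bytes: K' = ae 22 9f 93 00.
K' ⊕ ipad = 98 14 a9 a5 36.  K' ⊕ opad = f2 7e c3 cf 5c.
Inner input = (K'⊕ipad) ∥ m = 98 14 a9 a5 36 ∥ 6a 69.
Inner hash: sum = 152+20+169+165+54+106+105 = 771; mod 256 = 3 → 03.
Outer input = (K'⊕opad) ∥ inner = f2 7e c3 cf 5c ∥ 03.
Outer hash (tag): sum = 242+126+195+207+92+3 = 865; mod 256 = 97 → 61.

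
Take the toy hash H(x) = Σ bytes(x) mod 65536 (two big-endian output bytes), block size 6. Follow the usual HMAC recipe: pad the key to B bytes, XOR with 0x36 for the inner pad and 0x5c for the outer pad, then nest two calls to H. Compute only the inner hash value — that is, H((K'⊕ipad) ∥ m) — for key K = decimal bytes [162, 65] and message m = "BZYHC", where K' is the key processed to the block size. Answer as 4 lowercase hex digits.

Key decimal bytes [162, 65] = a2 41 is 2 bytes ≤ B = 6; zero-pad to 6 bytes: K' = a2 41 00 00 00 00.
K' ⊕ ipad = 94 77 36 36 36 36.
Inner input = 94 77 36 36 36 36 ∥ 42 5a 59 48 43.
Inner hash: sum = 148+119+54+54+54+54+66+90+89+72+67 = 867 → 03 63.

0363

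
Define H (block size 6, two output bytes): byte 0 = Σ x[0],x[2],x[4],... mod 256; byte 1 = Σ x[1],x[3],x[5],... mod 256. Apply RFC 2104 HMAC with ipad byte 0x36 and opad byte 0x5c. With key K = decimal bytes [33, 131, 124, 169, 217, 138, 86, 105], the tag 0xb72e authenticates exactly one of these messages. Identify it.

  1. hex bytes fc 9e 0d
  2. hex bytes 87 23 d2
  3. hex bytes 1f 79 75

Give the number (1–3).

1

Key decimal bytes [33, 131, 124, 169, 217, 138, 86, 105] = 21 83 7c a9 d9 8a 56 69 is 8 bytes > B = 6, so hash it first: H(key) = cc 1f, then zero-pad to 6 bytes: K' = cc 1f 00 00 00 00.
K' ⊕ ipad = fa 29 36 36 36 36; K' ⊕ opad = 90 43 5c 5c 5c 5c.
m1: inner = H(fa 29 36 36 36 36 fc 9e 0d) = 6f 33; tag = H(90 43 5c 5c 5c 5c 6f 33) = b72e ← matches
m2: inner = H(fa 29 36 36 36 36 87 23 d2) = bf b8; tag = H(90 43 5c 5c 5c 5c bf b8) = 07b3
m3: inner = H(fa 29 36 36 36 36 1f 79 75) = fa 0e; tag = H(90 43 5c 5c 5c 5c fa 0e) = 4209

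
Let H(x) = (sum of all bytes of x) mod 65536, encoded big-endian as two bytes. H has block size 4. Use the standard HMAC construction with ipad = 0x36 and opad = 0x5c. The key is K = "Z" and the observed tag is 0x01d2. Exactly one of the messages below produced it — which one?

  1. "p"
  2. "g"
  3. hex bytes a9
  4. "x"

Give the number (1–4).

3

Key "Z" = 5a is 1 byte ≤ B = 4; zero-pad to 4 bytes: K' = 5a 00 00 00.
K' ⊕ ipad = 6c 36 36 36; K' ⊕ opad = 06 5c 5c 5c.
m1: inner = H(6c 36 36 36 70) = 01 7e; tag = H(06 5c 5c 5c 01 7e) = 0199
m2: inner = H(6c 36 36 36 67) = 01 75; tag = H(06 5c 5c 5c 01 75) = 0190
m3: inner = H(6c 36 36 36 a9) = 01 b7; tag = H(06 5c 5c 5c 01 b7) = 01d2 ← matches
m4: inner = H(6c 36 36 36 78) = 01 86; tag = H(06 5c 5c 5c 01 86) = 01a1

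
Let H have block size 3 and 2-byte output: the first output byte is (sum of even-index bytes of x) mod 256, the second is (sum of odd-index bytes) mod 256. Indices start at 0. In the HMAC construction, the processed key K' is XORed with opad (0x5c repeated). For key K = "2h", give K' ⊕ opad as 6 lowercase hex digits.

6e345c

Key "2h" = 32 68 is 2 bytes ≤ B = 3; zero-pad to 3 bytes: K' = 32 68 00.
XOR each byte with 0x5c: 32⊕5c=6e, 68⊕5c=34, 00⊕5c=5c.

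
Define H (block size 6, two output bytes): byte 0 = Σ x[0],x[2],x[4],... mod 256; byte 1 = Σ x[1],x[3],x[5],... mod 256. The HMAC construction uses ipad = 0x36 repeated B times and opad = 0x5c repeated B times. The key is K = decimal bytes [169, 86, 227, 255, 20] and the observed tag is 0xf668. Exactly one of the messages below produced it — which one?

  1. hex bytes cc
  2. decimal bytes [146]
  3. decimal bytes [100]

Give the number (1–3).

3

Key decimal bytes [169, 86, 227, 255, 20] = a9 56 e3 ff 14 is 5 bytes ≤ B = 6; zero-pad to 6 bytes: K' = a9 56 e3 ff 14 00.
K' ⊕ ipad = 9f 60 d5 c9 22 36; K' ⊕ opad = f5 0a bf a3 48 5c.
m1: inner = H(9f 60 d5 c9 22 36 cc) = 62 5f; tag = H(f5 0a bf a3 48 5c 62 5f) = 5e68
m2: inner = H(9f 60 d5 c9 22 36 92) = 28 5f; tag = H(f5 0a bf a3 48 5c 28 5f) = 2468
m3: inner = H(9f 60 d5 c9 22 36 64) = fa 5f; tag = H(f5 0a bf a3 48 5c fa 5f) = f668 ← matches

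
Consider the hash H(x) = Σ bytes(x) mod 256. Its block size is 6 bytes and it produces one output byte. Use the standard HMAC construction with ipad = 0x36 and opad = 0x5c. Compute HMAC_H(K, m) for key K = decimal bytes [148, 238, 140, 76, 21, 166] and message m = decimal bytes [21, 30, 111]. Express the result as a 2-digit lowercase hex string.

Key decimal bytes [148, 238, 140, 76, 21, 166] = 94 ee 8c 4c 15 a6 is exactly B = 6 bytes: K' = 94 ee 8c 4c 15 a6.
K' ⊕ ipad = a2 d8 ba 7a 23 90.  K' ⊕ opad = c8 b2 d0 10 49 fa.
Inner input = (K'⊕ipad) ∥ m = a2 d8 ba 7a 23 90 ∥ 15 1e 6f.
Inner hash: sum = 162+216+186+122+35+144+21+30+111 = 1027; mod 256 = 3 → 03.
Outer input = (K'⊕opad) ∥ inner = c8 b2 d0 10 49 fa ∥ 03.
Outer hash (tag): sum = 200+178+208+16+73+250+3 = 928; mod 256 = 160 → a0.

a0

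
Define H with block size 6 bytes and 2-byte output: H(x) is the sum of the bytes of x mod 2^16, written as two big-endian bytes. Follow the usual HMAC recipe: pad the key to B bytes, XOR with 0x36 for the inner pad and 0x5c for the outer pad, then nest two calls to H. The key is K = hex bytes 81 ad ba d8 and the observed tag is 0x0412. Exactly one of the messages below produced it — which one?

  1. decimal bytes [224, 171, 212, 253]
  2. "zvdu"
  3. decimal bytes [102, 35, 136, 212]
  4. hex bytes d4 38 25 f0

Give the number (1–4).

Key hex bytes 81 ad ba d8 is 4 bytes ≤ B = 6; zero-pad to 6 bytes: K' = 81 ad ba d8 00 00.
K' ⊕ ipad = b7 9b 8c ee 36 36; K' ⊕ opad = dd f1 e6 84 5c 5c.
m1: inner = H(b7 9b 8c ee 36 36 e0 ab d4 fd) = 06 94; tag = H(dd f1 e6 84 5c 5c 06 94) = 048a
m2: inner = H(b7 9b 8c ee 36 36 7a 76 64 75) = 05 01; tag = H(dd f1 e6 84 5c 5c 05 01) = 03f6
m3: inner = H(b7 9b 8c ee 36 36 66 23 88 d4) = 05 1d; tag = H(dd f1 e6 84 5c 5c 05 1d) = 0412 ← matches
m4: inner = H(b7 9b 8c ee 36 36 d4 38 25 f0) = 05 59; tag = H(dd f1 e6 84 5c 5c 05 59) = 044e

3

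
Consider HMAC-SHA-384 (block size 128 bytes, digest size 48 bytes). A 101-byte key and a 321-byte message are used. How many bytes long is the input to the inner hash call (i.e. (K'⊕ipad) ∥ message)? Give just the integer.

Key is 101 ≤ 128 bytes, zero-padded: |K'| = 128.
Inner input = (K'⊕ipad) ∥ m → 128 + 321 = 449 bytes.

449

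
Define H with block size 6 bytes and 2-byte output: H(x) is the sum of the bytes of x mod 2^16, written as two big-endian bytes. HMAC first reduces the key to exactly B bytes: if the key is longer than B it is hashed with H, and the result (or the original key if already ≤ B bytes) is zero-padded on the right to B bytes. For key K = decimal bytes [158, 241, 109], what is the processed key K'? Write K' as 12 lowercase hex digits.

9ef16d000000

Key decimal bytes [158, 241, 109] = 9e f1 6d is 3 bytes ≤ B = 6; zero-pad to 6 bytes: K' = 9e f1 6d 00 00 00.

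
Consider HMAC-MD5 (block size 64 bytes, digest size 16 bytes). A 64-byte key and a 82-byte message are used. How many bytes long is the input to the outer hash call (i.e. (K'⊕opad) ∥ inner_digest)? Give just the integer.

80

Key is 64 ≤ 64 bytes, zero-padded: |K'| = 64.
Outer input = (K'⊕opad) ∥ H(inner) → 64 + 16 = 80 bytes.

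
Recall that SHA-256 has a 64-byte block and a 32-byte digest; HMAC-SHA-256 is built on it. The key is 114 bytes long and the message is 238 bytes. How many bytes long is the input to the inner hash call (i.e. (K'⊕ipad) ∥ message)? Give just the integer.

Key is 114 > 64 bytes, so it is hashed to 32 bytes then zero-padded to 64: |K'| = 64.
Inner input = (K'⊕ipad) ∥ m → 64 + 238 = 302 bytes.

302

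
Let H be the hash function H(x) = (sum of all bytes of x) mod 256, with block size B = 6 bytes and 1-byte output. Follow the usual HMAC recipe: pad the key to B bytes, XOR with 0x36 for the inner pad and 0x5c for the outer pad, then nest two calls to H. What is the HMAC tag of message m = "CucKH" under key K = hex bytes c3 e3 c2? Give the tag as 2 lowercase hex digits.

Key hex bytes c3 e3 c2 is 3 bytes ≤ B = 6; zero-pad to 6 bytes: K' = c3 e3 c2 00 00 00.
K' ⊕ ipad = f5 d5 f4 36 36 36.  K' ⊕ opad = 9f bf 9e 5c 5c 5c.
Inner input = (K'⊕ipad) ∥ m = f5 d5 f4 36 36 36 ∥ 43 75 63 4b 48.
Inner hash: sum = 245+213+244+54+54+54+67+117+99+75+72 = 1294; mod 256 = 14 → 0e.
Outer input = (K'⊕opad) ∥ inner = 9f bf 9e 5c 5c 5c ∥ 0e.
Outer hash (tag): sum = 159+191+158+92+92+92+14 = 798; mod 256 = 30 → 1e.

1e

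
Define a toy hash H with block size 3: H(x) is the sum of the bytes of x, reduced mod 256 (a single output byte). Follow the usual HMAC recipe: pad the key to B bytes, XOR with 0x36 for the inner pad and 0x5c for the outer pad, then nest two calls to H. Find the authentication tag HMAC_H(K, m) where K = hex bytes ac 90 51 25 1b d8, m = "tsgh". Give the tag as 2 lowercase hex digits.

66

Key hex bytes ac 90 51 25 1b d8 is 6 bytes > B = 3, so hash it first: H(key) = a5, then zero-pad to 3 bytes: K' = a5 00 00.
K' ⊕ ipad = 93 36 36.  K' ⊕ opad = f9 5c 5c.
Inner input = (K'⊕ipad) ∥ m = 93 36 36 ∥ 74 73 67 68.
Inner hash: sum = 147+54+54+116+115+103+104 = 693; mod 256 = 181 → b5.
Outer input = (K'⊕opad) ∥ inner = f9 5c 5c ∥ b5.
Outer hash (tag): sum = 249+92+92+181 = 614; mod 256 = 102 → 66.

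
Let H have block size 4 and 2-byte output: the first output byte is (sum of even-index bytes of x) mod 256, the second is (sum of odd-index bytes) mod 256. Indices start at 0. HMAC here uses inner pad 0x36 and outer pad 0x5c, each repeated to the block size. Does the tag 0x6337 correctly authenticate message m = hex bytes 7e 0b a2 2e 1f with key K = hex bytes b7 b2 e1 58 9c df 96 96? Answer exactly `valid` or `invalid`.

Key hex bytes b7 b2 e1 58 9c df 96 96 is 8 bytes > B = 4, so hash it first: H(key) = ca 7f, then zero-pad to 4 bytes: K' = ca 7f 00 00.
K' ⊕ ipad = fc 49 36 36; K' ⊕ opad = 96 23 5c 5c.
Inner hash: even-index sum = 625 mod 256 = 113; odd-index sum = 184 mod 256 = 184 → 71 b8.
Outer hash (recomputed tag): even-index sum = 355 mod 256 = 99; odd-index sum = 311 mod 256 = 55 → 63 37.
Recomputed tag = 6337; claimed = 6337 → match.

valid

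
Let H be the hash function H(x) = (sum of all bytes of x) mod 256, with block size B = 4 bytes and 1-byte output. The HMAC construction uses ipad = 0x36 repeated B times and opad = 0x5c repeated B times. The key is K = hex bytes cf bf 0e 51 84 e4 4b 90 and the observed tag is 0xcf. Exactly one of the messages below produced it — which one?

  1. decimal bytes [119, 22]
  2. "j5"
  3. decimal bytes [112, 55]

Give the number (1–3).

Key hex bytes cf bf 0e 51 84 e4 4b 90 is 8 bytes > B = 4, so hash it first: H(key) = 30, then zero-pad to 4 bytes: K' = 30 00 00 00.
K' ⊕ ipad = 06 36 36 36; K' ⊕ opad = 6c 5c 5c 5c.
m1: inner = H(06 36 36 36 77 16) = 35; tag = H(6c 5c 5c 5c 35) = b5
m2: inner = H(06 36 36 36 6a 35) = 47; tag = H(6c 5c 5c 5c 47) = c7
m3: inner = H(06 36 36 36 70 37) = 4f; tag = H(6c 5c 5c 5c 4f) = cf ← matches

3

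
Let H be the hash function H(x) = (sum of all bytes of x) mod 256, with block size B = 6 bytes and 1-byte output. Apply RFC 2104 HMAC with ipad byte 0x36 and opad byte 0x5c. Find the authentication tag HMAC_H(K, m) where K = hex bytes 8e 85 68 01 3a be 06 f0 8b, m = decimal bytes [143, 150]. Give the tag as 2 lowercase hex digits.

Key hex bytes 8e 85 68 01 3a be 06 f0 8b is 9 bytes > B = 6, so hash it first: H(key) = f5, then zero-pad to 6 bytes: K' = f5 00 00 00 00 00.
K' ⊕ ipad = c3 36 36 36 36 36.  K' ⊕ opad = a9 5c 5c 5c 5c 5c.
Inner input = (K'⊕ipad) ∥ m = c3 36 36 36 36 36 ∥ 8f 96.
Inner hash: sum = 195+54+54+54+54+54+143+150 = 758; mod 256 = 246 → f6.
Outer input = (K'⊕opad) ∥ inner = a9 5c 5c 5c 5c 5c ∥ f6.
Outer hash (tag): sum = 169+92+92+92+92+92+246 = 875; mod 256 = 107 → 6b.

6b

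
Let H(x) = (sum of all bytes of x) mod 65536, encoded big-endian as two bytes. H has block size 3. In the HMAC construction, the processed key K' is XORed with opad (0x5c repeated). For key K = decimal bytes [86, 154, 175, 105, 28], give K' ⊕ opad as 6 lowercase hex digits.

Key decimal bytes [86, 154, 175, 105, 28] = 56 9a af 69 1c is 5 bytes > B = 3, so hash it first: H(key) = 02 24, then zero-pad to 3 bytes: K' = 02 24 00.
XOR each byte with 0x5c: 02⊕5c=5e, 24⊕5c=78, 00⊕5c=5c.

5e785c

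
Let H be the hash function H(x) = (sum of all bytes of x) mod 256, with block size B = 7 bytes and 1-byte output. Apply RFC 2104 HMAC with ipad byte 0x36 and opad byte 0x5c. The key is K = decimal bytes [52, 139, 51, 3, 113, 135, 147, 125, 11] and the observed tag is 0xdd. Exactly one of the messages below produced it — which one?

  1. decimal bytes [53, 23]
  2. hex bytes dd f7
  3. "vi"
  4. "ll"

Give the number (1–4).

Key decimal bytes [52, 139, 51, 3, 113, 135, 147, 125, 11] = 34 8b 33 03 71 87 93 7d 0b is 9 bytes > B = 7, so hash it first: H(key) = 08, then zero-pad to 7 bytes: K' = 08 00 00 00 00 00 00.
K' ⊕ ipad = 3e 36 36 36 36 36 36; K' ⊕ opad = 54 5c 5c 5c 5c 5c 5c.
m1: inner = H(3e 36 36 36 36 36 36 35 17) = ce; tag = H(54 5c 5c 5c 5c 5c 5c ce) = 4a
m2: inner = H(3e 36 36 36 36 36 36 dd f7) = 56; tag = H(54 5c 5c 5c 5c 5c 5c 56) = d2
m3: inner = H(3e 36 36 36 36 36 36 76 69) = 61; tag = H(54 5c 5c 5c 5c 5c 5c 61) = dd ← matches
m4: inner = H(3e 36 36 36 36 36 36 6c 6c) = 5a; tag = H(54 5c 5c 5c 5c 5c 5c 5a) = d6

3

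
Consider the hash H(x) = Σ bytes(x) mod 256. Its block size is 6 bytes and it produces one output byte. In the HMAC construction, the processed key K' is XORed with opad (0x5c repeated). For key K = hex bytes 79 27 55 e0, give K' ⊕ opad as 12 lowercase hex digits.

257b09bc5c5c

Key hex bytes 79 27 55 e0 is 4 bytes ≤ B = 6; zero-pad to 6 bytes: K' = 79 27 55 e0 00 00.
XOR each byte with 0x5c: 79⊕5c=25, 27⊕5c=7b, 55⊕5c=09, e0⊕5c=bc, 00⊕5c=5c, 00⊕5c=5c.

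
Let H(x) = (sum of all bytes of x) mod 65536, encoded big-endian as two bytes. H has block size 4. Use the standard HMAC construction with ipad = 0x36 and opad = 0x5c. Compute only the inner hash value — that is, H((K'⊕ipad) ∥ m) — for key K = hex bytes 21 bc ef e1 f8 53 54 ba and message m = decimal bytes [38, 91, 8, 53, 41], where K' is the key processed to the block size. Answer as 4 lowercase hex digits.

01b6

Key hex bytes 21 bc ef e1 f8 53 54 ba is 8 bytes > B = 4, so hash it first: H(key) = 05 06, then zero-pad to 4 bytes: K' = 05 06 00 00.
K' ⊕ ipad = 33 30 36 36.
Inner input = 33 30 36 36 ∥ 26 5b 08 35 29.
Inner hash: sum = 51+48+54+54+38+91+8+53+41 = 438 → 01 b6.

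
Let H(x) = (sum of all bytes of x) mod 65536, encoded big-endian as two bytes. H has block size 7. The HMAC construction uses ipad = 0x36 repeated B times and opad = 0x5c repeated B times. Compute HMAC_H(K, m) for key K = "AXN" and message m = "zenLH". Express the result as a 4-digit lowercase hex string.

01bd

Key "AXN" = 41 58 4e is 3 bytes ≤ B = 7; zero-pad to 7 bytes: K' = 41 58 4e 00 00 00 00.
K' ⊕ ipad = 77 6e 78 36 36 36 36.  K' ⊕ opad = 1d 04 12 5c 5c 5c 5c.
Inner input = (K'⊕ipad) ∥ m = 77 6e 78 36 36 36 36 ∥ 7a 65 6e 4c 48.
Inner hash: sum = 119+110+120+54+54+54+54+122+101+110+76+72 = 1046 → 04 16.
Outer input = (K'⊕opad) ∥ inner = 1d 04 12 5c 5c 5c 5c ∥ 04 16.
Outer hash (tag): sum = 29+4+18+92+92+92+92+4+22 = 445 → 01 bd.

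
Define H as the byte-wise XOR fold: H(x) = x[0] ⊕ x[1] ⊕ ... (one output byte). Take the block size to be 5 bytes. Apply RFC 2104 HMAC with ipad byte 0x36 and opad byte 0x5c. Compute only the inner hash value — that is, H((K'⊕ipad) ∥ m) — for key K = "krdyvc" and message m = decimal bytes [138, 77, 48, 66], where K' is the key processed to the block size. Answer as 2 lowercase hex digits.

Key "krdyvc" = 6b 72 64 79 76 63 is 6 bytes > B = 5, so hash it first: H(key) = 11, then zero-pad to 5 bytes: K' = 11 00 00 00 00.
K' ⊕ ipad = 27 36 36 36 36.
Inner input = 27 36 36 36 36 ∥ 8a 4d 30 42.
Inner hash: XOR 27⊕36⊕36⊕36⊕36⊕8a⊕4d⊕30⊕42 = 92.

92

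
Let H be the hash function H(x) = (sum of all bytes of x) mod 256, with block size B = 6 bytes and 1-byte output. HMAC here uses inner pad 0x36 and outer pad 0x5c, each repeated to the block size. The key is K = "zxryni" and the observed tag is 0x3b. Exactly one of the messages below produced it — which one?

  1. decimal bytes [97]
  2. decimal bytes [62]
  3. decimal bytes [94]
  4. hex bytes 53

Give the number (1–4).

4

Key "zxryni" = 7a 78 72 79 6e 69 is exactly B = 6 bytes: K' = 7a 78 72 79 6e 69.
K' ⊕ ipad = 4c 4e 44 4f 58 5f; K' ⊕ opad = 26 24 2e 25 32 35.
m1: inner = H(4c 4e 44 4f 58 5f 61) = 45; tag = H(26 24 2e 25 32 35 45) = 49
m2: inner = H(4c 4e 44 4f 58 5f 3e) = 22; tag = H(26 24 2e 25 32 35 22) = 26
m3: inner = H(4c 4e 44 4f 58 5f 5e) = 42; tag = H(26 24 2e 25 32 35 42) = 46
m4: inner = H(4c 4e 44 4f 58 5f 53) = 37; tag = H(26 24 2e 25 32 35 37) = 3b ← matches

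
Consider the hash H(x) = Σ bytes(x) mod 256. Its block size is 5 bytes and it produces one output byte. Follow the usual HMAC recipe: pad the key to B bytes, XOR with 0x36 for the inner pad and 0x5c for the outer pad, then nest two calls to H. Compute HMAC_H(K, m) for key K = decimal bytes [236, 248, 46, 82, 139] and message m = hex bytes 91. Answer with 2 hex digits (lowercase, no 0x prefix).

1d

Key decimal bytes [236, 248, 46, 82, 139] = ec f8 2e 52 8b is exactly B = 5 bytes: K' = ec f8 2e 52 8b.
K' ⊕ ipad = da ce 18 64 bd.  K' ⊕ opad = b0 a4 72 0e d7.
Inner input = (K'⊕ipad) ∥ m = da ce 18 64 bd ∥ 91.
Inner hash: sum = 218+206+24+100+189+145 = 882; mod 256 = 114 → 72.
Outer input = (K'⊕opad) ∥ inner = b0 a4 72 0e d7 ∥ 72.
Outer hash (tag): sum = 176+164+114+14+215+114 = 797; mod 256 = 29 → 1d.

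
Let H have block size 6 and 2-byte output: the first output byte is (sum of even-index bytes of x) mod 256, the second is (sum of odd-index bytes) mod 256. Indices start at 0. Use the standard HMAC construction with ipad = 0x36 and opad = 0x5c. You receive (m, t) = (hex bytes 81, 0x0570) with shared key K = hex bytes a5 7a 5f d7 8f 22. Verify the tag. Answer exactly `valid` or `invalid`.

Key hex bytes a5 7a 5f d7 8f 22 is exactly B = 6 bytes: K' = a5 7a 5f d7 8f 22.
K' ⊕ ipad = 93 4c 69 e1 b9 14; K' ⊕ opad = f9 26 03 8b d3 7e.
Inner hash: even-index sum = 566 mod 256 = 54; odd-index sum = 321 mod 256 = 65 → 36 41.
Outer hash (recomputed tag): even-index sum = 517 mod 256 = 5; odd-index sum = 368 mod 256 = 112 → 05 70.
Recomputed tag = 0570; claimed = 0570 → match.

valid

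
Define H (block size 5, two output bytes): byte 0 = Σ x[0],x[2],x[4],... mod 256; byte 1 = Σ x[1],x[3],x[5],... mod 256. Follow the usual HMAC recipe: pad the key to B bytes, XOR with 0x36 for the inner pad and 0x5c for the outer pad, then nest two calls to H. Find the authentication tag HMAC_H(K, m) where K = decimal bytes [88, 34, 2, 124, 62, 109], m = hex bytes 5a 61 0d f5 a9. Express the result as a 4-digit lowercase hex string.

ff23

Key decimal bytes [88, 34, 2, 124, 62, 109] = 58 22 02 7c 3e 6d is 6 bytes > B = 5, so hash it first: H(key) = 98 0b, then zero-pad to 5 bytes: K' = 98 0b 00 00 00.
K' ⊕ ipad = ae 3d 36 36 36.  K' ⊕ opad = c4 57 5c 5c 5c.
Inner input = (K'⊕ipad) ∥ m = ae 3d 36 36 36 ∥ 5a 61 0d f5 a9.
Inner hash: even-index sum = 624 mod 256 = 112; odd-index sum = 387 mod 256 = 131 → 70 83.
Outer input = (K'⊕opad) ∥ inner = c4 57 5c 5c 5c ∥ 70 83.
Outer hash (tag): even-index sum = 511 mod 256 = 255; odd-index sum = 291 mod 256 = 35 → ff 23.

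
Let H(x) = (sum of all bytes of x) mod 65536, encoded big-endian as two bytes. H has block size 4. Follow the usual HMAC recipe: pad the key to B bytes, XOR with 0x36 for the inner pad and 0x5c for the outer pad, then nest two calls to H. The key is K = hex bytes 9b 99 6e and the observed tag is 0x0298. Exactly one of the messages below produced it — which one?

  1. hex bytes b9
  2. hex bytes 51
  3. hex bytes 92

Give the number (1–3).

3

Key hex bytes 9b 99 6e is 3 bytes ≤ B = 4; zero-pad to 4 bytes: K' = 9b 99 6e 00.
K' ⊕ ipad = ad af 58 36; K' ⊕ opad = c7 c5 32 5c.
m1: inner = H(ad af 58 36 b9) = 02 a3; tag = H(c7 c5 32 5c 02 a3) = 02bf
m2: inner = H(ad af 58 36 51) = 02 3b; tag = H(c7 c5 32 5c 02 3b) = 0257
m3: inner = H(ad af 58 36 92) = 02 7c; tag = H(c7 c5 32 5c 02 7c) = 0298 ← matches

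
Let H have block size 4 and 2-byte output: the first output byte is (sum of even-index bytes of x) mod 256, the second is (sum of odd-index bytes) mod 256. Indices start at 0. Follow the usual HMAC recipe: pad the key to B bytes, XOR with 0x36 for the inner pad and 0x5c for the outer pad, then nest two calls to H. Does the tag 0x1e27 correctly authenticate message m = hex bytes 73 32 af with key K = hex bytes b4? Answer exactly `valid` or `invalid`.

invalid

Key hex bytes b4 is 1 byte ≤ B = 4; zero-pad to 4 bytes: K' = b4 00 00 00.
K' ⊕ ipad = 82 36 36 36; K' ⊕ opad = e8 5c 5c 5c.
Inner hash: even-index sum = 474 mod 256 = 218; odd-index sum = 158 mod 256 = 158 → da 9e.
Outer hash (recomputed tag): even-index sum = 542 mod 256 = 30; odd-index sum = 342 mod 256 = 86 → 1e 56.
Recomputed tag = 1e56; claimed = 1e27 → mismatch.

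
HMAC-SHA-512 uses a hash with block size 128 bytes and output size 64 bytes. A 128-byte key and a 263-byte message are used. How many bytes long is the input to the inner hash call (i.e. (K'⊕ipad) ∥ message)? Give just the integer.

391

Key is 128 ≤ 128 bytes, zero-padded: |K'| = 128.
Inner input = (K'⊕ipad) ∥ m → 128 + 263 = 391 bytes.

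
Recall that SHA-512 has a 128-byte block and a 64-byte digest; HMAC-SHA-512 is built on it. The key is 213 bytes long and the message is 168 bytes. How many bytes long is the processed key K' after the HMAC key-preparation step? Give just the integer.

128

Key is 213 > 128 bytes, so it is hashed to 64 bytes then zero-padded to 128: |K'| = 128.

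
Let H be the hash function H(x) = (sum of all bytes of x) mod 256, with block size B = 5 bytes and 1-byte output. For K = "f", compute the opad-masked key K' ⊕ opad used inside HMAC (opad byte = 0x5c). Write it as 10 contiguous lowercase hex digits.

Key "f" = 66 is 1 byte ≤ B = 5; zero-pad to 5 bytes: K' = 66 00 00 00 00.
XOR each byte with 0x5c: 66⊕5c=3a, 00⊕5c=5c, 00⊕5c=5c, 00⊕5c=5c, 00⊕5c=5c.

3a5c5c5c5c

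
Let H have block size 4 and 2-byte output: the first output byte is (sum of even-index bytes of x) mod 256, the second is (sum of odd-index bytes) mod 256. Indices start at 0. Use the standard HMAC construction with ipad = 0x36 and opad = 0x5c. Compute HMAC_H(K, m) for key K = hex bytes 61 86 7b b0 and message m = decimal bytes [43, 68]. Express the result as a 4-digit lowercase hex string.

Key hex bytes 61 86 7b b0 is exactly B = 4 bytes: K' = 61 86 7b b0.
K' ⊕ ipad = 57 b0 4d 86.  K' ⊕ opad = 3d da 27 ec.
Inner input = (K'⊕ipad) ∥ m = 57 b0 4d 86 ∥ 2b 44.
Inner hash: even-index sum = 207 mod 256 = 207; odd-index sum = 378 mod 256 = 122 → cf 7a.
Outer input = (K'⊕opad) ∥ inner = 3d da 27 ec ∥ cf 7a.
Outer hash (tag): even-index sum = 307 mod 256 = 51; odd-index sum = 576 mod 256 = 64 → 33 40.

3340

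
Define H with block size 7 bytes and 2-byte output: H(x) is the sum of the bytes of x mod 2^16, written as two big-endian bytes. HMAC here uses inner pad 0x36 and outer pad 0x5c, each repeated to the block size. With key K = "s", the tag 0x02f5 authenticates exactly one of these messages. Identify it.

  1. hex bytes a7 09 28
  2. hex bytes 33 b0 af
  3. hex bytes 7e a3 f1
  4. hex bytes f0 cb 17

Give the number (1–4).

3

Key "s" = 73 is 1 byte ≤ B = 7; zero-pad to 7 bytes: K' = 73 00 00 00 00 00 00.
K' ⊕ ipad = 45 36 36 36 36 36 36; K' ⊕ opad = 2f 5c 5c 5c 5c 5c 5c.
m1: inner = H(45 36 36 36 36 36 36 a7 09 28) = 02 61; tag = H(2f 5c 5c 5c 5c 5c 5c 02 61) = 02ba
m2: inner = H(45 36 36 36 36 36 36 33 b0 af) = 03 1b; tag = H(2f 5c 5c 5c 5c 5c 5c 03 1b) = 0275
m3: inner = H(45 36 36 36 36 36 36 7e a3 f1) = 03 9b; tag = H(2f 5c 5c 5c 5c 5c 5c 03 9b) = 02f5 ← matches
m4: inner = H(45 36 36 36 36 36 36 f0 cb 17) = 03 5b; tag = H(2f 5c 5c 5c 5c 5c 5c 03 5b) = 02b5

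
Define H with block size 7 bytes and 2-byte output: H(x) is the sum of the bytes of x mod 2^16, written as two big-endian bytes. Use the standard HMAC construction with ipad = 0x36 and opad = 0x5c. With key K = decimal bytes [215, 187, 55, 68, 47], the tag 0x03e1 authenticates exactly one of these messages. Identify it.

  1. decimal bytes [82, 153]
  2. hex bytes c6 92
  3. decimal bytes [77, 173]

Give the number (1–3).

2

Key decimal bytes [215, 187, 55, 68, 47] = d7 bb 37 44 2f is 5 bytes ≤ B = 7; zero-pad to 7 bytes: K' = d7 bb 37 44 2f 00 00.
K' ⊕ ipad = e1 8d 01 72 19 36 36; K' ⊕ opad = 8b e7 6b 18 73 5c 5c.
m1: inner = H(e1 8d 01 72 19 36 36 52 99) = 03 51; tag = H(8b e7 6b 18 73 5c 5c 03 51) = 0374
m2: inner = H(e1 8d 01 72 19 36 36 c6 92) = 03 be; tag = H(8b e7 6b 18 73 5c 5c 03 be) = 03e1 ← matches
m3: inner = H(e1 8d 01 72 19 36 36 4d ad) = 03 60; tag = H(8b e7 6b 18 73 5c 5c 03 60) = 0383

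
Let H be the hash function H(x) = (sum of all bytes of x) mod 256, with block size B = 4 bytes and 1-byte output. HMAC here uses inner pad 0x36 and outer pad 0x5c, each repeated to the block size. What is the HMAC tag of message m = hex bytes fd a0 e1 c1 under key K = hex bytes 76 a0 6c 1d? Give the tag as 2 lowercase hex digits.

31

Key hex bytes 76 a0 6c 1d is exactly B = 4 bytes: K' = 76 a0 6c 1d.
K' ⊕ ipad = 40 96 5a 2b.  K' ⊕ opad = 2a fc 30 41.
Inner input = (K'⊕ipad) ∥ m = 40 96 5a 2b ∥ fd a0 e1 c1.
Inner hash: sum = 64+150+90+43+253+160+225+193 = 1178; mod 256 = 154 → 9a.
Outer input = (K'⊕opad) ∥ inner = 2a fc 30 41 ∥ 9a.
Outer hash (tag): sum = 42+252+48+65+154 = 561; mod 256 = 49 → 31.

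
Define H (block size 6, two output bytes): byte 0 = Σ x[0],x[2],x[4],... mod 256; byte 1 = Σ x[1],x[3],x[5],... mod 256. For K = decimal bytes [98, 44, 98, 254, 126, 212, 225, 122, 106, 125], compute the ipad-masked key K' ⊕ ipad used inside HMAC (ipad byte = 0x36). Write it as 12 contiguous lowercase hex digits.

Key decimal bytes [98, 44, 98, 254, 126, 212, 225, 122, 106, 125] = 62 2c 62 fe 7e d4 e1 7a 6a 7d is 10 bytes > B = 6, so hash it first: H(key) = 8d f5, then zero-pad to 6 bytes: K' = 8d f5 00 00 00 00.
XOR each byte with 0x36: 8d⊕36=bb, f5⊕36=c3, 00⊕36=36, 00⊕36=36, 00⊕36=36, 00⊕36=36.

bbc336363636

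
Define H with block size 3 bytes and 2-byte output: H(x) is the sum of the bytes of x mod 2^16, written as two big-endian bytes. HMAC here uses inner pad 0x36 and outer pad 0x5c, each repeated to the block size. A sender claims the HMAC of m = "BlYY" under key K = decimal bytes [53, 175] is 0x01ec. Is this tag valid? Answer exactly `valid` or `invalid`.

valid

Key decimal bytes [53, 175] = 35 af is 2 bytes ≤ B = 3; zero-pad to 3 bytes: K' = 35 af 00.
K' ⊕ ipad = 03 99 36; K' ⊕ opad = 69 f3 5c.
Inner hash: sum = 3+153+54+66+108+89+89 = 562 → 02 32.
Outer hash (recomputed tag): sum = 105+243+92+2+50 = 492 → 01 ec.
Recomputed tag = 01ec; claimed = 01ec → match.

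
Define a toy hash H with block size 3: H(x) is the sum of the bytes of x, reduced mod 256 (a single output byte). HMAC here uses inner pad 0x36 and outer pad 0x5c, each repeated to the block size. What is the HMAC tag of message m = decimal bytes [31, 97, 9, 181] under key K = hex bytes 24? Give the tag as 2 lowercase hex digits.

Key hex bytes 24 is 1 byte ≤ B = 3; zero-pad to 3 bytes: K' = 24 00 00.
K' ⊕ ipad = 12 36 36.  K' ⊕ opad = 78 5c 5c.
Inner input = (K'⊕ipad) ∥ m = 12 36 36 ∥ 1f 61 09 b5.
Inner hash: sum = 18+54+54+31+97+9+181 = 444; mod 256 = 188 → bc.
Outer input = (K'⊕opad) ∥ inner = 78 5c 5c ∥ bc.
Outer hash (tag): sum = 120+92+92+188 = 492; mod 256 = 236 → ec.

ec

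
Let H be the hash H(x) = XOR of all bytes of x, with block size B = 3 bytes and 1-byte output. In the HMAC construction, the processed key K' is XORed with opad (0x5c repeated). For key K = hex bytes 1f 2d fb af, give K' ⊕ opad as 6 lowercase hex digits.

Key hex bytes 1f 2d fb af is 4 bytes > B = 3, so hash it first: H(key) = 66, then zero-pad to 3 bytes: K' = 66 00 00.
XOR each byte with 0x5c: 66⊕5c=3a, 00⊕5c=5c, 00⊕5c=5c.

3a5c5c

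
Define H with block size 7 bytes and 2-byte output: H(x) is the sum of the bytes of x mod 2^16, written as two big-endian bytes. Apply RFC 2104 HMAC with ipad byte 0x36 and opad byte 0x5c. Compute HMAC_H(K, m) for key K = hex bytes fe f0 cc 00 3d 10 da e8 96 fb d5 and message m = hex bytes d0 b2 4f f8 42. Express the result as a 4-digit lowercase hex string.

Key hex bytes fe f0 cc 00 3d 10 da e8 96 fb d5 is 11 bytes > B = 7, so hash it first: H(key) = 07 2f, then zero-pad to 7 bytes: K' = 07 2f 00 00 00 00 00.
K' ⊕ ipad = 31 19 36 36 36 36 36.  K' ⊕ opad = 5b 73 5c 5c 5c 5c 5c.
Inner input = (K'⊕ipad) ∥ m = 31 19 36 36 36 36 36 ∥ d0 b2 4f f8 42.
Inner hash: sum = 49+25+54+54+54+54+54+208+178+79+248+66 = 1123 → 04 63.
Outer input = (K'⊕opad) ∥ inner = 5b 73 5c 5c 5c 5c 5c ∥ 04 63.
Outer hash (tag): sum = 91+115+92+92+92+92+92+4+99 = 769 → 03 01.

0301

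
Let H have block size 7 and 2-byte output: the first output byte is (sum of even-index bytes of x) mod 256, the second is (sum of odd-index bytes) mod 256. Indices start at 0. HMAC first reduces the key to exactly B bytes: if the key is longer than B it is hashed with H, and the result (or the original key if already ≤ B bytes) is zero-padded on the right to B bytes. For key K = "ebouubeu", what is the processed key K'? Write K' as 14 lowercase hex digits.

aeae0000000000

|K| = 8 > B = 7, so first hash the key.
H(K): even-index sum = 430 mod 256 = 174; odd-index sum = 430 mod 256 = 174 → ae ae.
Zero-pad H(K) = ae ae to 7 bytes: K' = ae ae 00 00 00 00 00.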